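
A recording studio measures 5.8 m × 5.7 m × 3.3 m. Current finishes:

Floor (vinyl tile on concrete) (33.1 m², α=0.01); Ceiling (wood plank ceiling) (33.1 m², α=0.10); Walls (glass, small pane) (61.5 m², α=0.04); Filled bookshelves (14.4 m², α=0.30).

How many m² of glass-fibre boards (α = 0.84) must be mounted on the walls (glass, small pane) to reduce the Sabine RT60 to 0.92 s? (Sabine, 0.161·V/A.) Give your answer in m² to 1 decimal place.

10.8

Summing Sᵢαᵢ: 0.331 + 3.310 + 2.460 + 4.320 → A₁ = 10.421 sabins.
V = 109.098 m³. Target absorption A₂ = 0.161 × 109.098 / 0.92 = 19.092 sabins.
ΔA needed = 19.092 − 10.421 = 8.671 sabins.
Each m² of panel replacing the walls (glass, small pane) adds (0.84 − 0.04) = 0.80 sabins.
Area = ΔA/Δα = 8.671/0.80 = 10.8 m².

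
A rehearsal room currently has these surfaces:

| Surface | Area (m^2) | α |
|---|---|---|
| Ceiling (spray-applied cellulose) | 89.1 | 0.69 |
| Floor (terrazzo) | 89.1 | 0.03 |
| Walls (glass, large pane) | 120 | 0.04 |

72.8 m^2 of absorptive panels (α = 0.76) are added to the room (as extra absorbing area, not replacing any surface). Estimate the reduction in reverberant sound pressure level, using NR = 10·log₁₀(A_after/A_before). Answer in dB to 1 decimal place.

Total absorption A_before = 89.1·0.69 + 89.1·0.03 + 120·0.04
  = 61.479 + 2.673 + 4.800 = 68.952 m^2 sabins.
Added absorption = 72.8 × 0.76 = 55.328 sabins.
A_after = 68.952 + 55.328 = 124.280 sabins.
NR = 10·log₁₀(124.280/68.952) = 2.6 dB.

2.6 dB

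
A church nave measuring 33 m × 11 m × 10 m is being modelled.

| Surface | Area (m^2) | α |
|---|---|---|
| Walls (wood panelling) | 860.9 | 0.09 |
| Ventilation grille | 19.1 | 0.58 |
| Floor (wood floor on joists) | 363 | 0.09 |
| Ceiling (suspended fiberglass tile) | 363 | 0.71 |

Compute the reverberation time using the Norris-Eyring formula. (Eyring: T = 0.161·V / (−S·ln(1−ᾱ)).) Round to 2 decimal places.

Total surface area S = 860.9 + 19.1 + 363 + 363 = 1606.0 m^2.
Σ(Sᵢαᵢ) = 860.9·0.09 + 19.1·0.58 + 363·0.09 + 363·0.71 = 378.959.
Mean coefficient ᾱ = A/S = 0.2360.
−S·ln(1−ᾱ) = −1606.0 × ln(1 − 0.2360) = 432.315.
V = 33 × 11 × 10 = 3630 m³.
RT60 = 0.161 × 3630 / 432.315 = 1.35 s.

1.35 s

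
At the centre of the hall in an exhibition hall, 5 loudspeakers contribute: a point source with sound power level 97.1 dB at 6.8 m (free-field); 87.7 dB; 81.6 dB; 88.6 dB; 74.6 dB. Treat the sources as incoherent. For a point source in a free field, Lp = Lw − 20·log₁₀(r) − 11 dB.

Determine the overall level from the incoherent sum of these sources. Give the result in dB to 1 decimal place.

91.7 dB

Source at 6.8 m: Lp = 97.1 − 20·log₁₀(6.8) − 11 = 69.4 dB.
Converting to relative power and adding: 10^(69.4/10) + 10^(87.7/10) + 10^(81.6/10) + 10^(88.6/10) + 10^(74.6/10) = 1.495e+09.
L_total = 10·log₁₀(1.495e+09) = 91.7 dB.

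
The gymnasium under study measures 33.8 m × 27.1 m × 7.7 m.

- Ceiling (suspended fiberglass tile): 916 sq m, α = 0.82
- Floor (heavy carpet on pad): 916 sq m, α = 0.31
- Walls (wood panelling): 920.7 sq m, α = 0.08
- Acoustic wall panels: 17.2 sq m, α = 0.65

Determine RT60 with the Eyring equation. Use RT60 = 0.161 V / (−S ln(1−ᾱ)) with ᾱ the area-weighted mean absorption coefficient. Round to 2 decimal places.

0.79 seconds

S = Σ Sᵢ = 2769.9 sq m.
Σ(Sᵢαᵢ) = 916·0.82 + 916·0.31 + 920.7·0.08 + 17.2·0.65 = 1119.916.
ᾱ = 1119.916 / 2769.9 = 0.4043.
−S·ln(1−ᾱ) = −2769.9 × ln(1 − 0.4043) = 1434.858.
V = 33.8 × 27.1 × 7.7 = 7053.046 m³.
T = 0.161·V/[−S·ln(1−ᾱ)] = 0.161·7053.046/1434.858 = 0.79 s.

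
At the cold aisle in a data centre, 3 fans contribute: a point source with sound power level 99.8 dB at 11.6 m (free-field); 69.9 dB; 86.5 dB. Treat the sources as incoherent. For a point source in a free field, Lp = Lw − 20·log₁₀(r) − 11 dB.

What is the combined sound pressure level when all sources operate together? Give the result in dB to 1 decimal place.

Source at 11.6 m: Lp = 99.8 − 20·log₁₀(11.6) − 11 = 67.5 dB.
Converting to relative power and adding: 10^(67.5/10) + 10^(69.9/10) + 10^(86.5/10) = 4.621e+08.
Back to dB: 10·log₁₀ Σ = 86.6 dB.

86.6 dB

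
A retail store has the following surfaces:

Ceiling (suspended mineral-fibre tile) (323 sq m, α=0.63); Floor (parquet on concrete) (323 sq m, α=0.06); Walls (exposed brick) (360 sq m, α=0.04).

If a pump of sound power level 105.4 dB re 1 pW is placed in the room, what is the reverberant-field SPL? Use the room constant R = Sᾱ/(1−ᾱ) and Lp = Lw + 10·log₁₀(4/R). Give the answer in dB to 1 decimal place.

86.5 dB

Σ(Sᵢαᵢ) = 323·0.63 + 323·0.06 + 360·0.04 = 237.270; total area S = 1006.0 sq m.
ᾱ = 0.2359, so room constant R = A/(1−ᾱ) = 310.522 sq m.
Lp = 105.4 + 10·log₁₀(4/310.522) = 105.4 + (-18.90) = 86.5 dB.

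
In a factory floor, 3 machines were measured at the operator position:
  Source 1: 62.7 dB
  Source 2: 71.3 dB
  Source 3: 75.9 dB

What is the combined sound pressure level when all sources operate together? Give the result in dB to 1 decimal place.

Sum in the linear (power) domain: Σ 10^(Lᵢ/10) = 10^(62.7/10) + 10^(71.3/10) + 10^(75.9/10) = 5.426e+07.
Combined level = 10 log₁₀(5.426e+07) = 77.3 dB.

77.3 dB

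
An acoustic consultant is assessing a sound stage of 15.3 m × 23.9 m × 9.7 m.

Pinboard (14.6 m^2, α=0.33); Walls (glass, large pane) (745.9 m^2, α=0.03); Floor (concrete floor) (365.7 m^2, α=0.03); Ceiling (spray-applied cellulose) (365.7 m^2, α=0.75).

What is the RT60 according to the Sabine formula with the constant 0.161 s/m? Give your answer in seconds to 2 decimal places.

Summing Sᵢαᵢ: 4.818 + 22.377 + 10.971 + 274.275 → A = 312.441 sabins.
Volume V = 15.3 × 23.9 × 9.7 = 3546.999 m³.
Sabine: RT60 = 0.161 × 3546.999 / 312.441 = 1.83 s.

1.83 sec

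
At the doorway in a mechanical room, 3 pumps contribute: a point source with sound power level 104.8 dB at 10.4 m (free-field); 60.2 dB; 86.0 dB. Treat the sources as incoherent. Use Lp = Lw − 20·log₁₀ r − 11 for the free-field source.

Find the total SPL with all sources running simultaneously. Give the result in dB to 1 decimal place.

86.2 dB

Source at 10.4 m: Lp = 104.8 − 20·log₁₀(10.4) − 11 = 73.5 dB.
Converting to relative power and adding: 10^(73.5/10) + 10^(60.2/10) + 10^(86.0/10) = 4.215e+08.
L_total = 10·log₁₀(4.215e+08) = 86.2 dB.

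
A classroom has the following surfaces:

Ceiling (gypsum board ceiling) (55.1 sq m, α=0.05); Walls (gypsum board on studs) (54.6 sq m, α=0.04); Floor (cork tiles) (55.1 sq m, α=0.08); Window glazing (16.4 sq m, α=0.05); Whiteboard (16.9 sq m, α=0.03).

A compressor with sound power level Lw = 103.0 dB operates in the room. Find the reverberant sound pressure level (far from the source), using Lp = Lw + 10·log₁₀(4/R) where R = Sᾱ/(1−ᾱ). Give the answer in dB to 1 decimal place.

98.5 dB

A = 10.674 sabins; S = 198.1 sq m.
ᾱ = 0.0539, so room constant R = A/(1−ᾱ) = 11.282 sq m.
Lp = Lw + 10 log₁₀(4/R) = 103.0 -4.50 = 98.5 dB.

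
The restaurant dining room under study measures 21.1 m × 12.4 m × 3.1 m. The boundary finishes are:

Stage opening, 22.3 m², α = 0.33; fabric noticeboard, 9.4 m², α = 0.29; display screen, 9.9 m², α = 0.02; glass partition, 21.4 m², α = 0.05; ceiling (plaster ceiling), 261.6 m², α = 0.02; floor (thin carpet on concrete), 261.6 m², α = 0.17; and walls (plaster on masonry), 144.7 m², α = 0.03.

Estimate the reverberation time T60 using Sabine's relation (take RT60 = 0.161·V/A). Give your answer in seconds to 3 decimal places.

1.997 s

A = Σ Sᵢαᵢ = 22.3·0.33 + 9.4·0.29 + 9.9·0.02 + 21.4·0.05 + 261.6·0.02 + 261.6·0.17 + 144.7·0.03 = 65.398 sabins.
Volume V = 21.1 × 12.4 × 3.1 = 811.084 m³.
RT60 = 0.161 · V / A = 0.161 × 811.084 / 65.398 = 1.997 s.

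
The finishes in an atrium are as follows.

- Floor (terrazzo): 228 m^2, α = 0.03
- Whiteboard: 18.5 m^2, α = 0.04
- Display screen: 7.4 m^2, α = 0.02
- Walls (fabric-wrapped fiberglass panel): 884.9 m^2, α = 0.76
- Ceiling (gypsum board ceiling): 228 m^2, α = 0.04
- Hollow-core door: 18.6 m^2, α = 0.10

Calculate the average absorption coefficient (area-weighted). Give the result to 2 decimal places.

0.50

Total surface area S = 1385.4 m^2.
Weighted sum Σ Sα = 691.232.
ᾱ = A/S = 0.50.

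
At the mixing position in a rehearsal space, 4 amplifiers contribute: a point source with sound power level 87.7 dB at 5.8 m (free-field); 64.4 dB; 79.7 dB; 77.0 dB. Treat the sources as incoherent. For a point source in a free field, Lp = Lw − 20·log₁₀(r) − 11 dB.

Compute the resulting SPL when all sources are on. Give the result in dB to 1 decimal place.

Source at 5.8 m: Lp = 87.7 − 20·log₁₀(5.8) − 11 = 61.4 dB.
Sum in the linear (power) domain: Σ 10^(Lᵢ/10) = 10^(61.4/10) + 10^(64.4/10) + 10^(79.7/10) + 10^(77.0/10) = 1.476e+08.
Combined level = 10 log₁₀(1.476e+08) = 81.7 dB.

81.7 dB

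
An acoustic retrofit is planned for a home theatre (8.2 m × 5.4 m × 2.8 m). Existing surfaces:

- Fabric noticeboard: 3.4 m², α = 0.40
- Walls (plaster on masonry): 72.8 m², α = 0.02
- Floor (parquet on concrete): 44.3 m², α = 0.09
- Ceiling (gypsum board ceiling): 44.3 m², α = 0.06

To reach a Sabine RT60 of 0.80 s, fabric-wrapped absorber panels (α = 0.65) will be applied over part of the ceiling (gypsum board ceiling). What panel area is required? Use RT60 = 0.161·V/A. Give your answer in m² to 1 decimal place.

Total absorption A₁ = 3.4×0.40 + 72.8×0.02 + 44.3×0.09 + 44.3×0.06
  = 1.360 + 1.456 + 3.987 + 2.658 = 9.461 m² sabins.
V = 123.984 m³. Target absorption A₂ = 0.161 × 123.984 / 0.80 = 24.952 sabins.
ΔA needed = 24.952 − 9.461 = 15.491 sabins.
Each m² of panel replacing the ceiling (gypsum board ceiling) adds (0.65 − 0.06) = 0.59 sabins.
Panel area = 15.491 / 0.59 = 26.3 m².

26.3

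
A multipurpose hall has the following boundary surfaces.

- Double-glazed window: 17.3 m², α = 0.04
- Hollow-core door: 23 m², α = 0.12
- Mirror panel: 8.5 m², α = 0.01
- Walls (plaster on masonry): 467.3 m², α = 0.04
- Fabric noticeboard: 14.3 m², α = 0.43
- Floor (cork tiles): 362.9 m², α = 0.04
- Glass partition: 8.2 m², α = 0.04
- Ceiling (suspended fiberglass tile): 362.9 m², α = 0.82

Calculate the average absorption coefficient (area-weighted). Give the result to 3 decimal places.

Total surface area S = 1264.4 m².
A = 17.3·0.04 + 23·0.12 + 8.5·0.01 + 467.3·0.04 + 14.3·0.43 + 362.9·0.04 + 8.2·0.04 + 362.9·0.82 = 340.800 sabins.
ᾱ = A/S = 0.270.

0.270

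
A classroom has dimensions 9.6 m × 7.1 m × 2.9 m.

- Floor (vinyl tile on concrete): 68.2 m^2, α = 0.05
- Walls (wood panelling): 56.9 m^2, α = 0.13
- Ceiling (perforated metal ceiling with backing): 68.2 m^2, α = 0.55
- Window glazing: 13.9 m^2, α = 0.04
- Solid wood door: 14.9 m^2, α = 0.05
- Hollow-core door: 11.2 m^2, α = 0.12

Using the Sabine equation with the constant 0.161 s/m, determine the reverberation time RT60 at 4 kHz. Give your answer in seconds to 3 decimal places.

Total absorption A = 68.2×0.05 + 56.9×0.13 + 68.2×0.55 + 13.9×0.04 + 14.9×0.05 + 11.2×0.12
  = 3.410 + 7.397 + 37.510 + 0.556 + 0.745 + 1.344 = 50.962 m^2 sabins.
Room volume: 197.664 m³.
RT60 = 0.161 · V / A = 0.161 × 197.664 / 50.962 = 0.624 s.

0.624 s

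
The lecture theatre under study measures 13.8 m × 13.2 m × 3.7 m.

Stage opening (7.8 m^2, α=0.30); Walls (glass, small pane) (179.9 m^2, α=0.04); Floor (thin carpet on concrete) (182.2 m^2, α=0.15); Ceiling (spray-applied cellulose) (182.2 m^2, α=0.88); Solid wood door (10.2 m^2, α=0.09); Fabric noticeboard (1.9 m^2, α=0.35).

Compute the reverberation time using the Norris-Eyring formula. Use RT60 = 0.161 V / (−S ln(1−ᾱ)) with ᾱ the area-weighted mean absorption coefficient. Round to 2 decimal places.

Total surface area S = 7.8 + 179.9 + 182.2 + 182.2 + 10.2 + 1.9 = 564.2 m^2.
Σ(Sᵢαᵢ) = 7.8×0.30 + 179.9×0.04 + 182.2×0.15 + 182.2×0.88 + 10.2×0.09 + 1.9×0.35 = 198.785.
ᾱ = 198.785 / 564.2 = 0.3523.
−S·ln(1−ᾱ) = −564.2 × ln(1 − 0.3523) = 245.048.
V = 13.8 × 13.2 × 3.7 = 673.992 m³.
RT60 = 0.161 × 673.992 / 245.048 = 0.44 s.

0.44 s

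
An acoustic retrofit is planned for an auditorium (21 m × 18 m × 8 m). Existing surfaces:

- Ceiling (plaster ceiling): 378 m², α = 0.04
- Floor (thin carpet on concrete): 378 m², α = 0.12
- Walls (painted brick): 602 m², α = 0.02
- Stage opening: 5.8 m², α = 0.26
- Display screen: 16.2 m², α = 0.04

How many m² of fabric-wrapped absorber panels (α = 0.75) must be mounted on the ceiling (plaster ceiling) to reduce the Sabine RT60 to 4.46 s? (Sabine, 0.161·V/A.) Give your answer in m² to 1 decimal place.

48.6

Total absorption A₁ = 378×0.04 + 378×0.12 + 602×0.02 + 5.8×0.26 + 16.2×0.04
  = 15.120 + 45.360 + 12.040 + 1.508 + 0.648 = 74.676 m² sabins.
V = 3024 m³. Target absorption A₂ = 0.161 × 3024 / 4.46 = 109.162 sabins.
Absorption to add: 109.162 − 74.676 = 34.486 sabins.
Each m² of panel replacing the ceiling (plaster ceiling) adds (0.75 − 0.04) = 0.71 sabins.
Area = ΔA/Δα = 34.486/0.71 = 48.6 m².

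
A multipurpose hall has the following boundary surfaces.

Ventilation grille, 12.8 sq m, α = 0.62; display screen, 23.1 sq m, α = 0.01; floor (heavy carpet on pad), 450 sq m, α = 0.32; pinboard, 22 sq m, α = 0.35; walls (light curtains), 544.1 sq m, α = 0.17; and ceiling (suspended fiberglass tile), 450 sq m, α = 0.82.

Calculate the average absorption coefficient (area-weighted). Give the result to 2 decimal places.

0.41

S = Σ Sᵢ = 12.8 + 23.1 + 450 + 22 + 544.1 + 450 = 1502.0 sq m.
Σ(Sᵢαᵢ) = 12.8×0.62 + 23.1×0.01 + 450×0.32 + 22×0.35 + 544.1×0.17 + 450×0.82 = 621.364.
ᾱ = 621.364 / 1502.0 = 0.41.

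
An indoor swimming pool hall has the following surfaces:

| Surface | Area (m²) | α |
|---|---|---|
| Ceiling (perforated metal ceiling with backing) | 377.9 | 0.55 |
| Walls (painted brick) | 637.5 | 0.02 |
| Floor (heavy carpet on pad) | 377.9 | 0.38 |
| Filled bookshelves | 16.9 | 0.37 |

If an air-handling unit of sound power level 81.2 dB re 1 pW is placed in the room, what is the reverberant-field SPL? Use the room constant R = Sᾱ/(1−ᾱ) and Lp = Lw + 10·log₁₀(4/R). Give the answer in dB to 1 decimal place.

60.2 dB

Σ(Sᵢαᵢ) = 377.9×0.55 + 637.5×0.02 + 377.9×0.38 + 16.9×0.37 = 370.450; total area S = 1410.2 m².
ᾱ = 0.2627, so room constant R = A/(1−ᾱ) = 502.441 m².
Lp = Lw + 10 log₁₀(4/R) = 81.2 -20.99 = 60.2 dB.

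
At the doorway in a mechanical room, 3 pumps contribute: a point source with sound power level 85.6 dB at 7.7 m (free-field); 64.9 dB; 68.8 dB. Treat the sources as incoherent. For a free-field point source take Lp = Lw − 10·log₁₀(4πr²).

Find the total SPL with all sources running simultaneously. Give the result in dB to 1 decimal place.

70.5 dB

Source at 7.7 m: Lp = 85.6 − 10·log₁₀(4π·7.7²) = 85.6 − 10·log₁₀(745.060) = 56.9 dB.
Converting to relative power and adding: 10^(56.9/10) + 10^(64.9/10) + 10^(68.8/10) = 1.117e+07.
Back to dB: 10·log₁₀ Σ = 70.5 dB.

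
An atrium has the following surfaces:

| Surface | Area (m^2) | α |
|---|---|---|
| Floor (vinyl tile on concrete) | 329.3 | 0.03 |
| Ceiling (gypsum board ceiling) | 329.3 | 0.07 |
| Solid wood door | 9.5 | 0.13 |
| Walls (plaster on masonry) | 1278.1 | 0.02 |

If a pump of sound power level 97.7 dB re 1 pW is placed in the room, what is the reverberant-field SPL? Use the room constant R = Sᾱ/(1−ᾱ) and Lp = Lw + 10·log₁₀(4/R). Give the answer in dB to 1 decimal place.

85.8 dB

Σ(Sᵢαᵢ) = 329.3×0.03 + 329.3×0.07 + 9.5×0.13 + 1278.1×0.02 = 59.727; total area S = 1946.2 m^2.
ᾱ = 0.0307, so room constant R = A/(1−ᾱ) = 61.619 m^2.
Lp = Lw + 10 log₁₀(4/R) = 97.7 -11.88 = 85.8 dB.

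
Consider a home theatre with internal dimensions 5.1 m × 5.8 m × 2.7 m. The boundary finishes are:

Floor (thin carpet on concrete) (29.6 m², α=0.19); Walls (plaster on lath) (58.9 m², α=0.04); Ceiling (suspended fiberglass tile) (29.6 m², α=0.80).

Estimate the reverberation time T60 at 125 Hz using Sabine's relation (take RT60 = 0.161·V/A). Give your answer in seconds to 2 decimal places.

0.41 sec

A = Σ Sᵢαᵢ = 29.6*0.19 + 58.9*0.04 + 29.6*0.80 = 31.660 sabins.
Volume V = 5.1 × 5.8 × 2.7 = 79.866 m³.
T = 0.161 V/A = 0.161·79.866/31.660 = 0.41 s.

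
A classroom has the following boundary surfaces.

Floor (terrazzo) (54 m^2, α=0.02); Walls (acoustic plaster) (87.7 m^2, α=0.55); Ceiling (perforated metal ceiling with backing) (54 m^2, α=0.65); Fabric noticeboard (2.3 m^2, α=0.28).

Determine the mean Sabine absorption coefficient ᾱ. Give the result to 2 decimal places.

Total surface area S = 198.0 m^2.
Σ(Sᵢαᵢ) = 54·0.02 + 87.7·0.55 + 54·0.65 + 2.3·0.28 = 85.059.
ᾱ = 85.059 / 198.0 = 0.43.

0.43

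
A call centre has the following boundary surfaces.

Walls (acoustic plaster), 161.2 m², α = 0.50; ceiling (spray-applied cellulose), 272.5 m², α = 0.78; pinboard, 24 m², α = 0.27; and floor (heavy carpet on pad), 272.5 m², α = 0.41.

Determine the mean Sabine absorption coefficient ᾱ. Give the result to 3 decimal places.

0.563

Total surface area S = 730.2 m².
Weighted sum Σ Sα = 411.355.
ᾱ = 411.355 / 730.2 = 0.563.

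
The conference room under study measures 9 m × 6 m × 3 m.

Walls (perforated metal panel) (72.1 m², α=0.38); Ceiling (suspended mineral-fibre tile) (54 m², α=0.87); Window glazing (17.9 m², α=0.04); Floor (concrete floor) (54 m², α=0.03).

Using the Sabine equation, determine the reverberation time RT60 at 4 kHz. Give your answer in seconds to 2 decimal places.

0.34 s

Equivalent absorption area: A = 72.1×0.38 + 54×0.87 + 17.9×0.04 + 54×0.03 = 76.714 m².
V = 9·6·3 = 162 m³.
T = 0.161 V/A = 0.161·162/76.714 = 0.34 s.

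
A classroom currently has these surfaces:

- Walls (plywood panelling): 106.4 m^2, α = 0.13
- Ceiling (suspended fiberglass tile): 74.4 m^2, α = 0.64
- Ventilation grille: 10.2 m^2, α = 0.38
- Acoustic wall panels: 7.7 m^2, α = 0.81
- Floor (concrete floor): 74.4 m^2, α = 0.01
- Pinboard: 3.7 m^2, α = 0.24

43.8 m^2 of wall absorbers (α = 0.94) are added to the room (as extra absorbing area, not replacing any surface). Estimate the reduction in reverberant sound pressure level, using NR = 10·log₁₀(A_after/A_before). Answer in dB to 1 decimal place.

1.9 dB

A_before = Σ Sᵢαᵢ = 106.4·0.13 + 74.4·0.64 + 10.2·0.38 + 7.7·0.81 + 74.4·0.01 + 3.7·0.24 = 73.193 sabins.
Treatment contributes 43.8·0.94 = 41.172 sabins.
A_after = 73.193 + 41.172 = 114.365 sabins.
NR = 10·log₁₀(114.365/73.193) = 1.9 dB.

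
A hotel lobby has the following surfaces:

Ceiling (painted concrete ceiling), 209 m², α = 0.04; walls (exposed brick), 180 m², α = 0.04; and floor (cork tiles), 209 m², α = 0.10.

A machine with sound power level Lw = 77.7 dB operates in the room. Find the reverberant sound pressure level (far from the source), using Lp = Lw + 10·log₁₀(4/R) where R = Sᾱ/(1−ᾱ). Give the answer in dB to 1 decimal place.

A = 36.460 sabins; S = 598.0 m².
ᾱ = 0.0610, so room constant R = A/(1−ᾱ) = 38.829 m².
Lp = 77.7 + 10·log₁₀(4/38.829) = 77.7 + (-9.87) = 67.8 dB.

67.8 dB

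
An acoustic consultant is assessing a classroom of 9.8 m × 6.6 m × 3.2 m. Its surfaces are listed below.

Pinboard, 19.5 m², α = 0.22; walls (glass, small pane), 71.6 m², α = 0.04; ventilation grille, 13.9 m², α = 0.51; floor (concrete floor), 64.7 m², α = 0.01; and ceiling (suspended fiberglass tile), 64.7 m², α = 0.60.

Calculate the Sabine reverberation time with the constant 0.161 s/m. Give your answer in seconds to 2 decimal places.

Summing Sᵢαᵢ: 4.290 + 2.864 + 7.089 + 0.647 + 38.820 → A = 53.710 sabins.
V = 9.8·6.6·3.2 = 206.976 m³.
T = 0.161 V/A = 0.161·206.976/53.710 = 0.62 s.

0.62 s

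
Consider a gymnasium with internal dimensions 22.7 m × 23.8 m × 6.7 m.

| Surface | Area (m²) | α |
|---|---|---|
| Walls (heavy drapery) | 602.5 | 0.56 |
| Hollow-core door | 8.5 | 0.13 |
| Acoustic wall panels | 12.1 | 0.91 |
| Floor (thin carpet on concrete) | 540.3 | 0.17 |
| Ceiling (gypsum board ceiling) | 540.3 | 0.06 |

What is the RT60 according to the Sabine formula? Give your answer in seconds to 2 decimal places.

A = Σ Sᵢαᵢ = 602.5×0.56 + 8.5×0.13 + 12.1×0.91 + 540.3×0.17 + 540.3×0.06 = 473.785 sabins.
V = 22.7·23.8·6.7 = 3619.742 m³.
RT60 = 0.161 · V / A = 0.161 × 3619.742 / 473.785 = 1.23 s.

1.23 s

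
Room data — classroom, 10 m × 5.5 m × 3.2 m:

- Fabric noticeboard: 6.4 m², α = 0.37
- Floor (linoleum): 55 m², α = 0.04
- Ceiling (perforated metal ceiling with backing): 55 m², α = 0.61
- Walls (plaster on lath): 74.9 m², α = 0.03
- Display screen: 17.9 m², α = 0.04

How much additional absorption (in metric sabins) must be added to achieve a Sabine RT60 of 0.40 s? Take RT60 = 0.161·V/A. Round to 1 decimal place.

29.8 sabins

Summing Sᵢαᵢ: 2.368 + 2.200 + 33.550 + 2.247 + 0.716 → A₁ = 41.081 sabins.
V = 176 m³. Required absorption A₂ = 0.161 × 176 / 0.40 = 70.840 sabins.
ΔA = A₂ − A₁ = 70.840 − 41.081 = 29.8 sabins.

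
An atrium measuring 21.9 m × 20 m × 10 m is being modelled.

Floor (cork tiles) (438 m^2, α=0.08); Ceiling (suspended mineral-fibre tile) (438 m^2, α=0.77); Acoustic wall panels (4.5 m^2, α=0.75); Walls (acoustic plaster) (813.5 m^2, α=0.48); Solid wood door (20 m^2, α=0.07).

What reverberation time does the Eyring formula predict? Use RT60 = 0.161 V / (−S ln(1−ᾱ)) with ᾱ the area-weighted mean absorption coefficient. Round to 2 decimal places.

0.69 s

S = Σ Sᵢ = 1714.0 m^2.
Absorption A = 438×0.08 + 438×0.77 + 4.5×0.75 + 813.5×0.48 + 20×0.07 = 767.555 sabins.
Mean coefficient ᾱ = A/S = 0.4478.
Eyring denominator: −S ln(1−ᾱ) = 1017.850.
V = 21.9 × 20 × 10 = 4380 m³.
RT60 = 0.161 × 4380 / 1017.850 = 0.69 s.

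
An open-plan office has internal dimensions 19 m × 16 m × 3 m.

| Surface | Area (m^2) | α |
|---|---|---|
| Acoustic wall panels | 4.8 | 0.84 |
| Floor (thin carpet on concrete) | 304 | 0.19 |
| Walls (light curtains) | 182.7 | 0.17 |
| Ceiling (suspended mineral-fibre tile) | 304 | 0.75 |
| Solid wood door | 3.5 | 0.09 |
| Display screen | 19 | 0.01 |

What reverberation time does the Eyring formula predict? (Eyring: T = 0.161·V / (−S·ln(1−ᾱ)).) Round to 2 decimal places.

0.36 sec

Total surface area S = 4.8 + 304 + 182.7 + 304 + 3.5 + 19 = 818.0 m^2.
Absorption A = 4.8·0.84 + 304·0.19 + 182.7·0.17 + 304·0.75 + 3.5·0.09 + 19·0.01 = 321.356 sabins.
ᾱ = 321.356 / 818.0 = 0.3929.
Eyring denominator: −S ln(1−ᾱ) = 408.233.
V = 19 × 16 × 3 = 912 m³.
RT60 = 0.161 × 912 / 408.233 = 0.36 s.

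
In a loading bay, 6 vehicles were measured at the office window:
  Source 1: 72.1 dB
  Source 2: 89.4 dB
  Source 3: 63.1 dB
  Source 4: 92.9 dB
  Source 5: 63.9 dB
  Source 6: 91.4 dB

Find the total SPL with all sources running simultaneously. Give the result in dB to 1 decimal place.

Converting to relative power and adding: 10^(72.1/10) + 10^(89.4/10) + 10^(63.1/10) + 10^(92.9/10) + 10^(63.9/10) + 10^(91.4/10) = 4.222e+09.
Combined level = 10 log₁₀(4.222e+09) = 96.3 dB.

96.3 dB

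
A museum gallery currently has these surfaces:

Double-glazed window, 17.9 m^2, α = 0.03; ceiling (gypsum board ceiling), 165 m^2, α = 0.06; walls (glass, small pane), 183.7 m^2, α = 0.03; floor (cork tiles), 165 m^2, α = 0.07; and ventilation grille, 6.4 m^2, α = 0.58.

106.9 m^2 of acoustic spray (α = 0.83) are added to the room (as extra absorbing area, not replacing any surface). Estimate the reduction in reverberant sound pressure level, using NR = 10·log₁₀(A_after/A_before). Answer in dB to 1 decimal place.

Summing Sᵢαᵢ: 0.537 + 9.900 + 5.511 + 11.550 + 3.712 → A_before = 31.210 sabins.
Treatment contributes 106.9·0.83 = 88.727 sabins.
New total A_after = 119.937 sabins.
NR = 10·log₁₀(119.937/31.210) = 5.8 dB.

5.8 dB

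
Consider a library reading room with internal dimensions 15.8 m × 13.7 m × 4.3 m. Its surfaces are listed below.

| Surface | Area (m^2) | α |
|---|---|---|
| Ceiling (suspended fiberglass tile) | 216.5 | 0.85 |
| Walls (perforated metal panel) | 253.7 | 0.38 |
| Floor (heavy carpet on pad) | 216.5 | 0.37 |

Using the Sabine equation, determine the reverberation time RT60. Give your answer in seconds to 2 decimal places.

0.42 sec

Summing Sᵢαᵢ: 184.025 + 96.406 + 80.105 → A = 360.536 sabins.
Room volume: 930.778 m³.
Sabine: RT60 = 0.161 × 930.778 / 360.536 = 0.42 s.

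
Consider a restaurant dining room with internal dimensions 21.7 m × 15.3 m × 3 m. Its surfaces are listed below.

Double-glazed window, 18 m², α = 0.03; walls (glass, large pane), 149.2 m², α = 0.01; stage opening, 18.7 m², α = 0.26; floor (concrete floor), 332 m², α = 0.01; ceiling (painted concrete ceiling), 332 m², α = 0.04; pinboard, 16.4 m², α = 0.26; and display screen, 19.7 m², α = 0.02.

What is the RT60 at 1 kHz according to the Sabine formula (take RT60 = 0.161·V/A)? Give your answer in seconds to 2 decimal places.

5.70 seconds

Total absorption A = 18·0.03 + 149.2·0.01 + 18.7·0.26 + 332·0.01 + 332·0.04 + 16.4·0.26 + 19.7·0.02
  = 0.540 + 1.492 + 4.862 + 3.320 + 13.280 + 4.264 + 0.394 = 28.152 m² sabins.
Volume V = 21.7 × 15.3 × 3 = 996.03 m³.
RT60 = 0.161 · V / A = 0.161 × 996.03 / 28.152 = 5.70 s.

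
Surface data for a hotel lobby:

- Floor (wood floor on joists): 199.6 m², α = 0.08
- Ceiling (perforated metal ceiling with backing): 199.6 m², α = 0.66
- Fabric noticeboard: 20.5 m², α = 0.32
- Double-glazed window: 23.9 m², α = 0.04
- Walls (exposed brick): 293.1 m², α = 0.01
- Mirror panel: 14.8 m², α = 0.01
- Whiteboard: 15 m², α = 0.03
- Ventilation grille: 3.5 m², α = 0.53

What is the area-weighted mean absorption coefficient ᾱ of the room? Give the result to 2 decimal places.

Total surface area S = 770.0 m².
Σ(Sᵢαᵢ) = 199.6*0.08 + 199.6*0.66 + 20.5*0.32 + 23.9*0.04 + 293.1*0.01 + 14.8*0.01 + 15*0.03 + 3.5*0.53 = 160.604.
ᾱ = A/S = 0.21.

0.21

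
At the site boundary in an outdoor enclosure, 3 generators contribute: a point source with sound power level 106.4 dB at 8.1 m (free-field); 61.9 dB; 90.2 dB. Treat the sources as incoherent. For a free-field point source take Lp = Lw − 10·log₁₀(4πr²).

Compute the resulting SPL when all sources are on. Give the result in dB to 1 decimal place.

Source at 8.1 m: Lp = 106.4 − 10·log₁₀(4π·8.1²) = 106.4 − 10·log₁₀(824.480) = 77.2 dB.
Σ 10^(Lᵢ/10) = 1.101e+09.
Back to dB: 10·log₁₀ Σ = 90.4 dB.

90.4 dB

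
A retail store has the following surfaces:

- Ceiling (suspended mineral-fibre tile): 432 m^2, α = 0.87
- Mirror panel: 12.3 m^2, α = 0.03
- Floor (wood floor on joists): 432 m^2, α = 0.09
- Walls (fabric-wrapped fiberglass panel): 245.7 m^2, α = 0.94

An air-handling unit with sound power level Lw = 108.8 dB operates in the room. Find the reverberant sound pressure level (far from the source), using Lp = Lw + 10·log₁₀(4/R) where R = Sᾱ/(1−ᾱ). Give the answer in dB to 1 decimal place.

Σ(Sᵢαᵢ) = 432·0.87 + 12.3·0.03 + 432·0.09 + 245.7·0.94 = 646.047; total area S = 1122.0 m^2.
ᾱ = 646.047/1122.0 = 0.5758; R = Sᾱ/(1−ᾱ) = 646.047/(1−0.5758) = 1522.977 m^2.
Lp = 108.8 + 10·log₁₀(4/1522.977) = 108.8 + (-25.81) = 83.0 dB.

83.0 dB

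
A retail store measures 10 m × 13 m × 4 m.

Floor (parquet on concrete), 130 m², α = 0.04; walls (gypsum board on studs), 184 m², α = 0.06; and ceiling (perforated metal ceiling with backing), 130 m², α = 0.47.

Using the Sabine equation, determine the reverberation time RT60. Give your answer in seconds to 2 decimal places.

1.08 s

A = Σ Sᵢαᵢ = 130×0.04 + 184×0.06 + 130×0.47 = 77.340 sabins.
V = 10·13·4 = 520 m³.
RT60 = 0.161 · V / A = 0.161 × 520 / 77.340 = 1.08 s.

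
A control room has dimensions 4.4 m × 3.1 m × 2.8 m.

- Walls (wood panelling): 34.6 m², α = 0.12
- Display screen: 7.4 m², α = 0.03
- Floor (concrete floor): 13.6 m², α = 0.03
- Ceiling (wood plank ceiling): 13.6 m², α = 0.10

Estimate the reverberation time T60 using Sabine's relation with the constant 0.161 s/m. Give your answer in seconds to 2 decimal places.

1.00 s

A = Σ Sᵢαᵢ = 34.6×0.12 + 7.4×0.03 + 13.6×0.03 + 13.6×0.10 = 6.142 sabins.
V = 4.4·3.1·2.8 = 38.192 m³.
T = 0.161 V/A = 0.161·38.192/6.142 = 1.00 s.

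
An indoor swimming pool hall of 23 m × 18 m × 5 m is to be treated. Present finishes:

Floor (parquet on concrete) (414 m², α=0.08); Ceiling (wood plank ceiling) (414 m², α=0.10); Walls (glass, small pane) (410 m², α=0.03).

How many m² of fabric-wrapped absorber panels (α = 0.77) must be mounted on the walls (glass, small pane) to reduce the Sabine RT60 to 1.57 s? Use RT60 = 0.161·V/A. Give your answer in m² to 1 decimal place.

Total absorption A₁ = 414·0.08 + 414·0.10 + 410·0.03
  = 33.120 + 41.400 + 12.300 = 86.820 m² sabins.
V = 2070 m³. Target absorption A₂ = 0.161 × 2070 / 1.57 = 212.274 sabins.
ΔA needed = 212.274 − 86.820 = 125.454 sabins.
Each m² of panel replacing the walls (glass, small pane) adds (0.77 − 0.03) = 0.74 sabins.
Panel area = 125.454 / 0.74 = 169.5 m².

169.5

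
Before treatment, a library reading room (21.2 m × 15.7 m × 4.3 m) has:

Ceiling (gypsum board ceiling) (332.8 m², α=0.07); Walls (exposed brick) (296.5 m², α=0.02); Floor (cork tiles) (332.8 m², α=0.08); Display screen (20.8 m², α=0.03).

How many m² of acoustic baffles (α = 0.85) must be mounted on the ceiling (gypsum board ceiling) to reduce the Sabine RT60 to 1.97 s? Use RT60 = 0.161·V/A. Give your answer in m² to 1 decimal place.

A₁ = Σ Sᵢαᵢ = 332.8*0.07 + 296.5*0.02 + 332.8*0.08 + 20.8*0.03 = 56.474 sabins.
V = 1431.212 m³. Target absorption A₂ = 0.161 × 1431.212 / 1.97 = 116.967 sabins.
ΔA needed = 116.967 − 56.474 = 60.493 sabins.
Each m² of panel replacing the ceiling (gypsum board ceiling) adds (0.85 − 0.07) = 0.78 sabins.
Area = ΔA/Δα = 60.493/0.78 = 77.6 m².

77.6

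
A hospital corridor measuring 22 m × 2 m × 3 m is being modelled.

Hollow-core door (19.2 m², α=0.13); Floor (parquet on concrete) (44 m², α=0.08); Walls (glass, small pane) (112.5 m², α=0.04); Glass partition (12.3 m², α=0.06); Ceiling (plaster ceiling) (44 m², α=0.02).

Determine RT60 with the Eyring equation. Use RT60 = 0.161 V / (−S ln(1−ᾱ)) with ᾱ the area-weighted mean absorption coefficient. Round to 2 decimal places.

1.71 sec

Total surface area S = 19.2 + 44 + 112.5 + 12.3 + 44 = 232.0 m².
Σ(Sᵢαᵢ) = 19.2×0.13 + 44×0.08 + 112.5×0.04 + 12.3×0.06 + 44×0.02 = 12.134.
Mean coefficient ᾱ = A/S = 0.0523.
−S·ln(1−ᾱ) = −232.0 × ln(1 − 0.0523) = 12.462.
V = 22 × 2 × 3 = 132 m³.
T = 0.161·V/[−S·ln(1−ᾱ)] = 0.161·132/12.462 = 1.71 s.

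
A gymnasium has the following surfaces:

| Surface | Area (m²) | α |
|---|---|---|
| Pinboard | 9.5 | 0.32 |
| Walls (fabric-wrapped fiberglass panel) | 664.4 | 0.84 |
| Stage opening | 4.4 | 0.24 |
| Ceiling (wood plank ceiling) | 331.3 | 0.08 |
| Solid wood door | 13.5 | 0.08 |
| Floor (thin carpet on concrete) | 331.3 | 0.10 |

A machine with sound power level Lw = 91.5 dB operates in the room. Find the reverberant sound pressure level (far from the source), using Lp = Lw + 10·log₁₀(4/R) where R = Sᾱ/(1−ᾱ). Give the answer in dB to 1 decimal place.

66.9 dB

A = 622.906 sabins; S = 1354.4 m².
ᾱ = 0.4599, so room constant R = A/(1−ᾱ) = 1153.316 m².
Lp = Lw + 10 log₁₀(4/R) = 91.5 -24.60 = 66.9 dB.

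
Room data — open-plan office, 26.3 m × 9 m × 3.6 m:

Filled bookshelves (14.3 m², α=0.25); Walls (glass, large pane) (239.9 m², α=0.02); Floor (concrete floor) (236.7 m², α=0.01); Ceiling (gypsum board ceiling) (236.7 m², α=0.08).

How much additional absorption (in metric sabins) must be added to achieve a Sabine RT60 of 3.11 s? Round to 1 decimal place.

14.4 sabins

Total absorption A₁ = 14.3*0.25 + 239.9*0.02 + 236.7*0.01 + 236.7*0.08
  = 3.575 + 4.798 + 2.367 + 18.936 = 29.676 m² sabins.
V = 852.12 m³. Required absorption A₂ = 0.161 × 852.12 / 3.11 = 44.113 sabins.
Shortfall: 44.113 − 29.676 = 14.4 sabins.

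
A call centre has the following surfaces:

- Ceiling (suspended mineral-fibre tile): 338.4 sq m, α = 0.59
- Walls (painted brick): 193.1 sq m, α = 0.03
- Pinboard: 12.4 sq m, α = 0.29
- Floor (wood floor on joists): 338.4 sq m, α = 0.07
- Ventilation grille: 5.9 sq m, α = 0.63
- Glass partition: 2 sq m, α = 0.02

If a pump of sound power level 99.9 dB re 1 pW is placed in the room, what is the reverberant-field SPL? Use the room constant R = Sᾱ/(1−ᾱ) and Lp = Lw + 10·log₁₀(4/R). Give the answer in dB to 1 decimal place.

80.8 dB

A = 236.490 sabins; S = 890.2 sq m.
ᾱ = 236.490/890.2 = 0.2657; R = Sᾱ/(1−ᾱ) = 236.490/(1−0.2657) = 322.062 sq m.
Lp = Lw + 10 log₁₀(4/R) = 99.9 -19.06 = 80.8 dB.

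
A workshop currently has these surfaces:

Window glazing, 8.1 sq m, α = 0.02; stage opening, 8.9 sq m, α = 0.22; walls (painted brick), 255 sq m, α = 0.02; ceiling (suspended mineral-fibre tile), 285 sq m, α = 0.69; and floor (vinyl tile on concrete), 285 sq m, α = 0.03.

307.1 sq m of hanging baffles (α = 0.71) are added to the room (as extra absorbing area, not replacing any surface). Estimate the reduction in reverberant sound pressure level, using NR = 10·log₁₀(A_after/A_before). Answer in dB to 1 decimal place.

3.1 dB

A_before = Σ Sᵢαᵢ = 8.1×0.02 + 8.9×0.22 + 255×0.02 + 285×0.69 + 285×0.03 = 212.420 sabins.
Treatment contributes 307.1·0.71 = 218.041 sabins.
A_after = 212.420 + 218.041 = 430.461 sabins.
Reduction = 10 log₁₀(A_after/A_before) = 10 log₁₀(2.0265) = 3.1 dB.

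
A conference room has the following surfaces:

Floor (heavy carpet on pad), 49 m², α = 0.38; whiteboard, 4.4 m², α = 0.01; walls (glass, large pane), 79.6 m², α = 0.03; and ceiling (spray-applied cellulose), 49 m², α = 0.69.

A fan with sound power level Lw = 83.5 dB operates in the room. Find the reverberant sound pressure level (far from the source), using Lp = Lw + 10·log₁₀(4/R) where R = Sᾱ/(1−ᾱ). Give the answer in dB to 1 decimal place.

Σ(Sᵢαᵢ) = 49×0.38 + 4.4×0.01 + 79.6×0.03 + 49×0.69 = 54.862; total area S = 182.0 m².
ᾱ = 0.3014, so room constant R = A/(1−ᾱ) = 78.531 m².
Lp = Lw + 10 log₁₀(4/R) = 83.5 -12.93 = 70.6 dB.

70.6 dB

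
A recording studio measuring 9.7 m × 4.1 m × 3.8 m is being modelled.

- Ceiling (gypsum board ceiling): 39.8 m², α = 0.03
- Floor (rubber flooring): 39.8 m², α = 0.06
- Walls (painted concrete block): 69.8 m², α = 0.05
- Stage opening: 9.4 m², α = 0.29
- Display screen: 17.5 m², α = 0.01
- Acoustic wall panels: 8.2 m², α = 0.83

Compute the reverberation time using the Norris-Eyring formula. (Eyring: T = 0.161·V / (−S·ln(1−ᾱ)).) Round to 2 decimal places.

1.38 s

S = Σ Sᵢ = 184.5 m².
Absorption A = 39.8·0.03 + 39.8·0.06 + 69.8·0.05 + 9.4·0.29 + 17.5·0.01 + 8.2·0.83 = 16.779 sabins.
Mean coefficient ᾱ = A/S = 0.0909.
−S·ln(1−ᾱ) = −184.5 × ln(1 − 0.0909) = 17.583.
V = 9.7 × 4.1 × 3.8 = 151.126 m³.
RT60 = 0.161 × 151.126 / 17.583 = 1.38 s.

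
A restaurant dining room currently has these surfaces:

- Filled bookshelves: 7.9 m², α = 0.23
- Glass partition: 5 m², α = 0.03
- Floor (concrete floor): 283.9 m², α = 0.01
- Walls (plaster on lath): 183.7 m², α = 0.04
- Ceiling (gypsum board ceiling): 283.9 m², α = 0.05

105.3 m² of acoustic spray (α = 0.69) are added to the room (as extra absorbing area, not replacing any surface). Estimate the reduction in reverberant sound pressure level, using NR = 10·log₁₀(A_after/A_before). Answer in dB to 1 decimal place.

Summing Sᵢαᵢ: 1.817 + 0.150 + 2.839 + 7.348 + 14.195 → A_before = 26.349 sabins.
Treatment contributes 105.3·0.69 = 72.657 sabins.
A_after = 26.349 + 72.657 = 99.006 sabins.
NR = 10·log₁₀(99.006/26.349) = 5.7 dB.

5.7 dB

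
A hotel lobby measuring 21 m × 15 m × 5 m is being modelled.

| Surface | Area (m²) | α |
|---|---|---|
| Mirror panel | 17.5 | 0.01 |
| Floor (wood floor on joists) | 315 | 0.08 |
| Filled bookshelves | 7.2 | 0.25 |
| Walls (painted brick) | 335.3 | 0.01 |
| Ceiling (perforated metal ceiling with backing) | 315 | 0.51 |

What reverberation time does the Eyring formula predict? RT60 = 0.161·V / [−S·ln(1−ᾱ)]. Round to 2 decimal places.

1.19 s

S = Σ Sᵢ = 990.0 m².
Absorption A = 17.5×0.01 + 315×0.08 + 7.2×0.25 + 335.3×0.01 + 315×0.51 = 191.178 sabins.
ᾱ = 191.178 / 990.0 = 0.1931.
−S·ln(1−ᾱ) = −990.0 × ln(1 − 0.1931) = 212.410.
V = 21 × 15 × 5 = 1575 m³.
RT60 = 0.161 × 1575 / 212.410 = 1.19 s.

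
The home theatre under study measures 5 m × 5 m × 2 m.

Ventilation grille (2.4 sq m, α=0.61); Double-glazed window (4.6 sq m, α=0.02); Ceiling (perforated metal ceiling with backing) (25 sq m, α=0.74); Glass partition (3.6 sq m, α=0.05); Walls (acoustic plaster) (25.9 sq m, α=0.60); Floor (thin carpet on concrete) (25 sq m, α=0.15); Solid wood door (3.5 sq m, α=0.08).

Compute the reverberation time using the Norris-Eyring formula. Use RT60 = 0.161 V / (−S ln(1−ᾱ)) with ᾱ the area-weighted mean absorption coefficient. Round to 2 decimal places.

0.15 s

Total surface area S = 2.4 + 4.6 + 25 + 3.6 + 25.9 + 25 + 3.5 = 90.0 sq m.
Σ(Sᵢαᵢ) = 2.4·0.61 + 4.6·0.02 + 25·0.74 + 3.6·0.05 + 25.9·0.60 + 25·0.15 + 3.5·0.08 = 39.806.
Mean coefficient ᾱ = A/S = 0.4423.
−S·ln(1−ᾱ) = −90.0 × ln(1 − 0.4423) = 52.554.
V = 5 × 5 × 2 = 50 m³.
RT60 = 0.161 × 50 / 52.554 = 0.15 s.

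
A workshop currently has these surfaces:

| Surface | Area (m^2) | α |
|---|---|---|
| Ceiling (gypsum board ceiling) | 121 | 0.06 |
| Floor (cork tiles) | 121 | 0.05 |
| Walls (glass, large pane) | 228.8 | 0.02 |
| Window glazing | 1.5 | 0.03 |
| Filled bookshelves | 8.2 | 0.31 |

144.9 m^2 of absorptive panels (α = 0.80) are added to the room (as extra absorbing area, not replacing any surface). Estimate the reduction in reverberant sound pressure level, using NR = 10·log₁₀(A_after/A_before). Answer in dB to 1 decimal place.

Total absorption A_before = 121*0.06 + 121*0.05 + 228.8*0.02 + 1.5*0.03 + 8.2*0.31
  = 7.260 + 6.050 + 4.576 + 0.045 + 2.542 = 20.473 m^2 sabins.
Treatment contributes 144.9·0.80 = 115.920 sabins.
A_after = 20.473 + 115.920 = 136.393 sabins.
NR = 10·log₁₀(136.393/20.473) = 8.2 dB.

8.2 dB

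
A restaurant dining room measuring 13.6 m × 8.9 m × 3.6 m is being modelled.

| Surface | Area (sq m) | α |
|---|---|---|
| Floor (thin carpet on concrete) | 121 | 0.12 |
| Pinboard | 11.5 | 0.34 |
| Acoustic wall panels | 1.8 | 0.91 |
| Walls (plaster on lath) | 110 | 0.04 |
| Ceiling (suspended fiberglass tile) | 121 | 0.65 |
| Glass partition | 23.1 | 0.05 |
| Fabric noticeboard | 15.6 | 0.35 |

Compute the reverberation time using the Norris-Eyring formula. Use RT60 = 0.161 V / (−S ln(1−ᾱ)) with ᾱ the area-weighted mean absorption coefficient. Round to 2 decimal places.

0.55 s

Total surface area S = 121 + 11.5 + 1.8 + 110 + 121 + 23.1 + 15.6 = 404.0 sq m.
Σ(Sᵢαᵢ) = 121×0.12 + 11.5×0.34 + 1.8×0.91 + 110×0.04 + 121×0.65 + 23.1×0.05 + 15.6×0.35 = 109.733.
ᾱ = 109.733 / 404.0 = 0.2716.
Eyring denominator: −S ln(1−ᾱ) = 128.030.
V = 13.6 × 8.9 × 3.6 = 435.744 m³.
T = 0.161·V/[−S·ln(1−ᾱ)] = 0.161·435.744/128.030 = 0.55 s.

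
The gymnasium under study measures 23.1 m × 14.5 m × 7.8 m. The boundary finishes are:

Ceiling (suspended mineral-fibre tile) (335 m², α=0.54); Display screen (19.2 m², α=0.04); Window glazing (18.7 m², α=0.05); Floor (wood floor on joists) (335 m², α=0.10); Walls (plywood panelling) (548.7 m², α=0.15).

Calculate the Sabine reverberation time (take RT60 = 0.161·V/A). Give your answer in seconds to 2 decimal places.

A = Σ Sᵢαᵢ = 335*0.54 + 19.2*0.04 + 18.7*0.05 + 335*0.10 + 548.7*0.15 = 298.408 sabins.
V = 23.1·14.5·7.8 = 2612.61 m³.
Sabine: RT60 = 0.161 × 2612.61 / 298.408 = 1.41 s.

1.41 seconds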